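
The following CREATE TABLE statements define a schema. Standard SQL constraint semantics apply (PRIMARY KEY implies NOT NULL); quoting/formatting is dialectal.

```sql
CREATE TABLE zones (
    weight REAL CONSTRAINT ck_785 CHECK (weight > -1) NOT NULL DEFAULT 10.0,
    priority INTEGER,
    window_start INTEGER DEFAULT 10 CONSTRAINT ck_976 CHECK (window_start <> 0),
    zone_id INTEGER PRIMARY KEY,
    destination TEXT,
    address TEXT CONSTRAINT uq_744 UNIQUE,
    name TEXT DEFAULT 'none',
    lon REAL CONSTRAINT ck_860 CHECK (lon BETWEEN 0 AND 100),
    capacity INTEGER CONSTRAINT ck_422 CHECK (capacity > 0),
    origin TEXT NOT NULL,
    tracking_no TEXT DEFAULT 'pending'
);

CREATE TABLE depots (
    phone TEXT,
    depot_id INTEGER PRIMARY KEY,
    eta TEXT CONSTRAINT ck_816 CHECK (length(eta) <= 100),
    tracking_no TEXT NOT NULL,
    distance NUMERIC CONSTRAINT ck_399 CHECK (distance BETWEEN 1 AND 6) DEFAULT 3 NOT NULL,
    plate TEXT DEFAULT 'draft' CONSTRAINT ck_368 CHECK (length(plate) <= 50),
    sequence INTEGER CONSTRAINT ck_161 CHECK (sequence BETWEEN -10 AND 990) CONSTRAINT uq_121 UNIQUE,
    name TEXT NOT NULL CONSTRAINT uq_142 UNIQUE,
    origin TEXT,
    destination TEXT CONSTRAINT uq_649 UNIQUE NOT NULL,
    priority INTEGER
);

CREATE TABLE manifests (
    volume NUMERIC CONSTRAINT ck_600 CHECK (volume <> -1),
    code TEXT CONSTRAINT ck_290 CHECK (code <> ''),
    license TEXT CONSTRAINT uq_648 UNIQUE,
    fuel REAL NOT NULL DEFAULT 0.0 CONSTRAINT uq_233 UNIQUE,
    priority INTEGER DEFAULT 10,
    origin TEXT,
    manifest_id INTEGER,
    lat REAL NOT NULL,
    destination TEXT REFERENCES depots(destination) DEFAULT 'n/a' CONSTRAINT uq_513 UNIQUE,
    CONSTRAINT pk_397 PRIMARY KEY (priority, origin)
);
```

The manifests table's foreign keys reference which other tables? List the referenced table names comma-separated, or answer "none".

- destination REFERENCES depots(destination).

depots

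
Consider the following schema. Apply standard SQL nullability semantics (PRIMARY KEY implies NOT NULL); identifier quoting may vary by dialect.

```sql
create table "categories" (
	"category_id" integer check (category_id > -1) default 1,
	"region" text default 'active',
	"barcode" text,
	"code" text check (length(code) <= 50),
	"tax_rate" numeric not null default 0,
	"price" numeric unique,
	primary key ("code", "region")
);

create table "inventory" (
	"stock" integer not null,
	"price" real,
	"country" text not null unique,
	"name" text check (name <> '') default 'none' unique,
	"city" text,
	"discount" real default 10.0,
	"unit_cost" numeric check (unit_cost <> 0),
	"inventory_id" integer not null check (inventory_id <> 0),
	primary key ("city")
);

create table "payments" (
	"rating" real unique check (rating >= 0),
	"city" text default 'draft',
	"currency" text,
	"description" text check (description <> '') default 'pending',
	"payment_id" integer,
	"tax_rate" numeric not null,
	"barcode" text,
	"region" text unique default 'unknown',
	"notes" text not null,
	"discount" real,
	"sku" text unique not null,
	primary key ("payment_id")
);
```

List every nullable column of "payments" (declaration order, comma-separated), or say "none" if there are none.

rating, city, currency, description, barcode, region, discount

- rating: CHECK does not forbid NULL (a CHECK constraint passes when its expression is NULL) → nullable.
- city: DEFAULT only fills an omitted column; an explicit NULL is still allowed → nullable.
- currency: no NOT NULL constraint applies → nullable.
- description: CHECK does not forbid NULL (a CHECK constraint passes when its expression is NULL) → nullable.
- payment_id: part of the PRIMARY KEY, which implies NOT NULL → not nullable.
- tax_rate: declared NOT NULL → not nullable.
- barcode: no NOT NULL constraint applies → nullable.
- region: UNIQUE does not imply NOT NULL → nullable.
- notes: declared NOT NULL → not nullable.
- discount: no NOT NULL constraint applies → nullable.
- sku: declared NOT NULL → not nullable.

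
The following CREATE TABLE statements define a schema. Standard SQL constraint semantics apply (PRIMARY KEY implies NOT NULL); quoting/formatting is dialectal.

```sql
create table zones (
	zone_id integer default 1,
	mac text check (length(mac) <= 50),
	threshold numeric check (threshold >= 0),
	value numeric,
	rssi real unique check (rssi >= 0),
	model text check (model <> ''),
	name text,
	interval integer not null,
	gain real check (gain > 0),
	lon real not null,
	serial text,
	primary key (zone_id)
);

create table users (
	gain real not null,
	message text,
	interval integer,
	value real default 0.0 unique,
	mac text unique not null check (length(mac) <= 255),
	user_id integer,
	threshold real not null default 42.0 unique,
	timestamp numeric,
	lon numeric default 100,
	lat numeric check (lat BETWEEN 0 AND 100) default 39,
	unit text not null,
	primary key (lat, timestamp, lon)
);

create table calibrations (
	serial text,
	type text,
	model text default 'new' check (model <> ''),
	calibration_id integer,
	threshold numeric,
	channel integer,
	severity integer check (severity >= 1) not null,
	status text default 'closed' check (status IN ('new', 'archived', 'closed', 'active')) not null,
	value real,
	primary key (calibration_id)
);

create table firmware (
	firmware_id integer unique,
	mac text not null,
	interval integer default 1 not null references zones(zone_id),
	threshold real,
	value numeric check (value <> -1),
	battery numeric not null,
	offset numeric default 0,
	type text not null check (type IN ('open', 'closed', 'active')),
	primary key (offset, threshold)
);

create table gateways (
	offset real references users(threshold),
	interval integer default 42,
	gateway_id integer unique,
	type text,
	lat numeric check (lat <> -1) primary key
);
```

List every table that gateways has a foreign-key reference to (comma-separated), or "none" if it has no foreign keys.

- offset REFERENCES users(threshold).

users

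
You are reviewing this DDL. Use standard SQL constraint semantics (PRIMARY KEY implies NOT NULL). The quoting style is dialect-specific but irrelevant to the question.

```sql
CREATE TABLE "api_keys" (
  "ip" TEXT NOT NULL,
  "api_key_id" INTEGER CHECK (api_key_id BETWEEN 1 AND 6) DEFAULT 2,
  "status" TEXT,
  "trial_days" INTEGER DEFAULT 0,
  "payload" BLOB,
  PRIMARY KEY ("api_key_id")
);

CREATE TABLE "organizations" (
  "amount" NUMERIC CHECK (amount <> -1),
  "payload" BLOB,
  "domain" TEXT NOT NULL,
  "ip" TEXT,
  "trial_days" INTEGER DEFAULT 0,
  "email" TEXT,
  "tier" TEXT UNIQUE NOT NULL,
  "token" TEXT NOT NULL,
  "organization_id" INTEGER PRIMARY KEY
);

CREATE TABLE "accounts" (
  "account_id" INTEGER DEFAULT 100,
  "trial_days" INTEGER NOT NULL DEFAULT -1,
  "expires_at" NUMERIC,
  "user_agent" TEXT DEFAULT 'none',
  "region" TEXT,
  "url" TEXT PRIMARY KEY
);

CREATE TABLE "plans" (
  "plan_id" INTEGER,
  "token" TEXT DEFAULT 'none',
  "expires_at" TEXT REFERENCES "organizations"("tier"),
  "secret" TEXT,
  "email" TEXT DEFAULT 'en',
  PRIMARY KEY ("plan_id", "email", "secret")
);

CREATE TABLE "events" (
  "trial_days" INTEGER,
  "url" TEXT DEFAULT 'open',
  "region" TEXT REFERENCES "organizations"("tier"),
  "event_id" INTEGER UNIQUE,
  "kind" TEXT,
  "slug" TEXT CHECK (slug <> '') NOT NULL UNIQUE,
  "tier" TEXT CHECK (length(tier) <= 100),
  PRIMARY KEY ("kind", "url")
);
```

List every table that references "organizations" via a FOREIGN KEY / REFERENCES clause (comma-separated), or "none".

- plans.expires_at references organizations(tier).
- events.region references organizations(tier).

plans, events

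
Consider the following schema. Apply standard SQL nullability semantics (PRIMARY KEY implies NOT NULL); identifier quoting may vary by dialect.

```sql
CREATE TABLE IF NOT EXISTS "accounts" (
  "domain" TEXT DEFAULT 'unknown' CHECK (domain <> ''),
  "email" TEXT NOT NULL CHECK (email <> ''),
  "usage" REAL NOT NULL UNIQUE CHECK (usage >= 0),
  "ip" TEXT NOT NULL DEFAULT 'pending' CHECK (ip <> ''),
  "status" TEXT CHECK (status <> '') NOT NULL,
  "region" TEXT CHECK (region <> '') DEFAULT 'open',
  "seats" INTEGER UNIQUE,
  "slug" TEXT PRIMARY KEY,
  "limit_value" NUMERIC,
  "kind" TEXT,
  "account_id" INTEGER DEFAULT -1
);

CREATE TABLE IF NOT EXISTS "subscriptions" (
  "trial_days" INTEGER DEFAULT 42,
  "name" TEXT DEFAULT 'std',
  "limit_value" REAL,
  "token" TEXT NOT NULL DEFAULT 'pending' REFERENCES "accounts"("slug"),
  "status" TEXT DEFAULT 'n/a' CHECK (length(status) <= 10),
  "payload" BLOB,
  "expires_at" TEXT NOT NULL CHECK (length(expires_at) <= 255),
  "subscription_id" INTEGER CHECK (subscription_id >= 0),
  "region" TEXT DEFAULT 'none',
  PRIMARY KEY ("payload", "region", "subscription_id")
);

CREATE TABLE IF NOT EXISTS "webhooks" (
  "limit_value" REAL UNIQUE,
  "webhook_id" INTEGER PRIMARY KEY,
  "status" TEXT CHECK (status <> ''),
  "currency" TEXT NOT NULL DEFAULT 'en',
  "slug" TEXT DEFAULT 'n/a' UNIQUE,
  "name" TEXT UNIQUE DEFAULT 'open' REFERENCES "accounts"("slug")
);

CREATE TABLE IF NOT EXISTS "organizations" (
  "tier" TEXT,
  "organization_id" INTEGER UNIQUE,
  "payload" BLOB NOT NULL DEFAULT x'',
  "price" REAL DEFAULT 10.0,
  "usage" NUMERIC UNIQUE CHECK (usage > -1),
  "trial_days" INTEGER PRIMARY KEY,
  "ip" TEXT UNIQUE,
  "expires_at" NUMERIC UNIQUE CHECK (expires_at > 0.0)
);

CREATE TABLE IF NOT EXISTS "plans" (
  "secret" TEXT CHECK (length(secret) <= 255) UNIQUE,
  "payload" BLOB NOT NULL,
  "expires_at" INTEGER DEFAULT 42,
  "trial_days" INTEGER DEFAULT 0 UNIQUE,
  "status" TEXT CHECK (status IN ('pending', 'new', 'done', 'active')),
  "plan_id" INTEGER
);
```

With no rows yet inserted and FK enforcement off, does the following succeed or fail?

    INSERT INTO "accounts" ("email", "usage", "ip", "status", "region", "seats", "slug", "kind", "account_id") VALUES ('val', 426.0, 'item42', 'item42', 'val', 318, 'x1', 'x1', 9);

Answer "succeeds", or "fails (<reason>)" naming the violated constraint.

succeeds

NOT NULL columns: email is supplied; ip is supplied; slug is supplied; status is supplied; usage is supplied.
CHECK constraints: 'val' satisfies (email <> ''); 426.0 satisfies (usage >= 0); 'item42' satisfies (ip <> ''); 'item42' satisfies (status <> ''); 'val' satisfies (region <> '').
No constraint is violated.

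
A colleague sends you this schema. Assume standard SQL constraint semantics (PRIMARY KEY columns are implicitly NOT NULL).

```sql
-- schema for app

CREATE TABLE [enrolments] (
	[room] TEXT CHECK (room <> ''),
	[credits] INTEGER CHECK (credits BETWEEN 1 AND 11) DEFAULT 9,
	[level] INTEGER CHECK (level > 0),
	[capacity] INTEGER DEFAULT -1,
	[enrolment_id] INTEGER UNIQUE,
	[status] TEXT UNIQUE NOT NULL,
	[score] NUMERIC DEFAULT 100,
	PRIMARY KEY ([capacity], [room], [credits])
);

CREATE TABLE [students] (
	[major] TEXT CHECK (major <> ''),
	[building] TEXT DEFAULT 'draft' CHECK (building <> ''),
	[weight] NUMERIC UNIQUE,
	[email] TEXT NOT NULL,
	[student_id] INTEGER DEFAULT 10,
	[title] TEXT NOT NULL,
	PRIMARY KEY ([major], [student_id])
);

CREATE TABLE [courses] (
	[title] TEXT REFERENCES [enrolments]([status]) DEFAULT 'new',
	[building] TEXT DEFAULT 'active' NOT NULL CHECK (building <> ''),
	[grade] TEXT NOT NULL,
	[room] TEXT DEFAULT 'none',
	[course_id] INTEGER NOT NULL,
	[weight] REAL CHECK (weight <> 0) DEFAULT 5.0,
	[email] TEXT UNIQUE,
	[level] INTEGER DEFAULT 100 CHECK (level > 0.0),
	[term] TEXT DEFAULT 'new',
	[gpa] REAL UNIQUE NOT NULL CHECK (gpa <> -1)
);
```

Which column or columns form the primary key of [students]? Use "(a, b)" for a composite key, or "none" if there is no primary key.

A table-level PRIMARY KEY clause names 2 columns: major, student_id.
This is a composite key — the combination is unique, not each column individually.

(major, student_id)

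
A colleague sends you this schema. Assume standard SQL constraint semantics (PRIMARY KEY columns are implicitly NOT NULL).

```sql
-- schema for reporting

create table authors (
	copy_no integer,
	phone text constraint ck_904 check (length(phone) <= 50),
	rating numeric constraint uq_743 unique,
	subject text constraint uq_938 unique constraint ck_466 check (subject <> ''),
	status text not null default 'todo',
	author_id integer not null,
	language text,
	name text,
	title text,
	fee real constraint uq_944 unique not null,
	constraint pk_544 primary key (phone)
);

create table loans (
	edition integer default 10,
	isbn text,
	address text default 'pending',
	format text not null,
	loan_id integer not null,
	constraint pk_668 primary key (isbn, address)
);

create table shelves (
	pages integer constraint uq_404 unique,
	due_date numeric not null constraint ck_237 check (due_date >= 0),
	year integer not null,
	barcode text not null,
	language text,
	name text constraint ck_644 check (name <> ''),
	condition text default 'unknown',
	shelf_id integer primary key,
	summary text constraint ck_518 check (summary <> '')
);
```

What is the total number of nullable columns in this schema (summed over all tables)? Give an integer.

12

authors: 6 nullable (copy_no, rating, subject, language, name, title — PK (phone) and explicit NOT NULL columns excluded).
loans: 1 nullable (edition — PK (isbn, address) and explicit NOT NULL columns excluded).
shelves: 5 nullable (pages, language, name, condition, summary — PK (shelf_id) and explicit NOT NULL columns excluded).
Total: 6 + 1 + 5 = 12.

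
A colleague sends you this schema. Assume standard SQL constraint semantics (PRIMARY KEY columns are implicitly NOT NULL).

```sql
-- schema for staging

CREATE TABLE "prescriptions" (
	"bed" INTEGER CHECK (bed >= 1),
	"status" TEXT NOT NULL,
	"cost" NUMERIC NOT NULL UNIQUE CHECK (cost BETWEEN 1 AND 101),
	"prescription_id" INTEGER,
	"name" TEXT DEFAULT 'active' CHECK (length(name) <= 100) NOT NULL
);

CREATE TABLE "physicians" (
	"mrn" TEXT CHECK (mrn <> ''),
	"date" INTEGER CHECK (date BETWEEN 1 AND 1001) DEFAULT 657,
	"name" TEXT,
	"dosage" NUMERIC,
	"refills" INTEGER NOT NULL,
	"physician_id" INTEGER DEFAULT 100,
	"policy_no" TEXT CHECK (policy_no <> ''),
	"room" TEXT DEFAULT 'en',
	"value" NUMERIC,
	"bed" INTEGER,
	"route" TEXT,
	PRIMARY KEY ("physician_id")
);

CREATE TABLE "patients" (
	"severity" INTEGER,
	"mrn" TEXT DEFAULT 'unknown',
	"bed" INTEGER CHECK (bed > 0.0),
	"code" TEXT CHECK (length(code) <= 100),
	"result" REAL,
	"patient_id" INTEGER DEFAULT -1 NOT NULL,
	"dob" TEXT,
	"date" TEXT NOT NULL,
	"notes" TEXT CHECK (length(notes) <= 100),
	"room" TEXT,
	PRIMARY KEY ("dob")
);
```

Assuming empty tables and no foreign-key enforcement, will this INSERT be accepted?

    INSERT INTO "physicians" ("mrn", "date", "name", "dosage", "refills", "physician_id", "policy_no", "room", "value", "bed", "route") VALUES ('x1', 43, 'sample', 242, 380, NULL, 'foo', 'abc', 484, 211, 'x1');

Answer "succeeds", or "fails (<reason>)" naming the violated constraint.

fails (NOT NULL on physician_id)

physician_id is explicitly set to NULL, but physician_id is part of the PRIMARY KEY (implied NOT NULL).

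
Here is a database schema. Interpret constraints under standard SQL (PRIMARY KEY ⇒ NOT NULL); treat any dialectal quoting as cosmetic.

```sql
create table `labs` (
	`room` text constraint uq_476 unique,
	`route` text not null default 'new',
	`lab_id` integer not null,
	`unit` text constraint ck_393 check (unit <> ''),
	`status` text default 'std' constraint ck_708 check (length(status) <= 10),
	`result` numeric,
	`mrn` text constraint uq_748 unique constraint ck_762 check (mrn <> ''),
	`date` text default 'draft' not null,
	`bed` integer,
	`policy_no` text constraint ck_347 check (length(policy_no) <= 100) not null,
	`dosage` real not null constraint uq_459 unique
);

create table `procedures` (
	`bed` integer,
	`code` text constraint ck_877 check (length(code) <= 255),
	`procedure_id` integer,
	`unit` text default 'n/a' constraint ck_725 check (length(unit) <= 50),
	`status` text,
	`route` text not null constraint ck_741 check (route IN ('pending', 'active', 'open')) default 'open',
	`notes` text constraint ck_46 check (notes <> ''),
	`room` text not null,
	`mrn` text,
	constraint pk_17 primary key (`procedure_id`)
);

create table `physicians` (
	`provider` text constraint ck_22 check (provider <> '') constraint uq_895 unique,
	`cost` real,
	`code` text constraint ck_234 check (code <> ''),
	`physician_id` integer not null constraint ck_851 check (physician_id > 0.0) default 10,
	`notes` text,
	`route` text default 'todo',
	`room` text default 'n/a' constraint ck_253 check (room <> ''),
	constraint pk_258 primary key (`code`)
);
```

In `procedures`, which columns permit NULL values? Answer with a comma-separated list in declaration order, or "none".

- bed: no NOT NULL constraint applies → nullable.
- code: CHECK does not forbid NULL (a CHECK constraint passes when its expression is NULL) → nullable.
- procedure_id: part of the PRIMARY KEY, which implies NOT NULL → not nullable.
- unit: CHECK does not forbid NULL (a CHECK constraint passes when its expression is NULL) → nullable.
- status: no NOT NULL constraint applies → nullable.
- route: declared NOT NULL → not nullable.
- notes: CHECK does not forbid NULL (a CHECK constraint passes when its expression is NULL) → nullable.
- room: declared NOT NULL → not nullable.
- mrn: no NOT NULL constraint applies → nullable.

bed, code, unit, status, notes, mrn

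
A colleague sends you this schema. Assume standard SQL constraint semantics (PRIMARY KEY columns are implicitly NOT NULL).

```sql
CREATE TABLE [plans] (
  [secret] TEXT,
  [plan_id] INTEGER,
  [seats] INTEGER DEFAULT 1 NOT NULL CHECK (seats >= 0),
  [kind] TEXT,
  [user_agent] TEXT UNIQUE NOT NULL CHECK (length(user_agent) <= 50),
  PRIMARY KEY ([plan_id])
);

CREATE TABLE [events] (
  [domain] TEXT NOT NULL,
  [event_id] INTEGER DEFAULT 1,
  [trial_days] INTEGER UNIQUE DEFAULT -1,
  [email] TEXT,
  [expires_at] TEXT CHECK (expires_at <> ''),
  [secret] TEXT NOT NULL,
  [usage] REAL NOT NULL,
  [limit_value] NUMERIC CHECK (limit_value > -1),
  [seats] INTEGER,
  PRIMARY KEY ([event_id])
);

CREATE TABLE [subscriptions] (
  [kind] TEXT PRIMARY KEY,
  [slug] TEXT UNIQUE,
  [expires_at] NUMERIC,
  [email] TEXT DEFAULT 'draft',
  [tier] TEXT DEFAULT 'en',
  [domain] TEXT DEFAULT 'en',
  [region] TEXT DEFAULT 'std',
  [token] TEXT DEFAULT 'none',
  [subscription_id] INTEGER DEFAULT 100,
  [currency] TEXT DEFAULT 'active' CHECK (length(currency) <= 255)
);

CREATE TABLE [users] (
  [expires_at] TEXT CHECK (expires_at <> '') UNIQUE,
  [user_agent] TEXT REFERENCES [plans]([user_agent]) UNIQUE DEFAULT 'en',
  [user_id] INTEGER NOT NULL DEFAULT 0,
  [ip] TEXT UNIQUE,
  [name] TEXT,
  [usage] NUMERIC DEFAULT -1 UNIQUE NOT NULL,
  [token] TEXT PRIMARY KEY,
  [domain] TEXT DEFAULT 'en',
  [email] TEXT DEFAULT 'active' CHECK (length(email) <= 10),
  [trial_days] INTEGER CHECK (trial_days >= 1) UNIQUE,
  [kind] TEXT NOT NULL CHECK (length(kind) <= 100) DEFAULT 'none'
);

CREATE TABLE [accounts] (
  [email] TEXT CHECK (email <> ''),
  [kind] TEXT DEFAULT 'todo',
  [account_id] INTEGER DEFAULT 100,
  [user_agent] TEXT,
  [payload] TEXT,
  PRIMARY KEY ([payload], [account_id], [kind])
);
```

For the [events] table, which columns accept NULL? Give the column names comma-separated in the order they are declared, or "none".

- domain: declared NOT NULL → not nullable.
- event_id: part of the PRIMARY KEY, which implies NOT NULL → not nullable.
- trial_days: UNIQUE does not imply NOT NULL → nullable.
- email: no NOT NULL constraint applies → nullable.
- expires_at: CHECK does not forbid NULL (a CHECK constraint passes when its expression is NULL) → nullable.
- secret: declared NOT NULL → not nullable.
- usage: declared NOT NULL → not nullable.
- limit_value: CHECK does not forbid NULL (a CHECK constraint passes when its expression is NULL) → nullable.
- seats: no NOT NULL constraint applies → nullable.

trial_days, email, expires_at, limit_value, seats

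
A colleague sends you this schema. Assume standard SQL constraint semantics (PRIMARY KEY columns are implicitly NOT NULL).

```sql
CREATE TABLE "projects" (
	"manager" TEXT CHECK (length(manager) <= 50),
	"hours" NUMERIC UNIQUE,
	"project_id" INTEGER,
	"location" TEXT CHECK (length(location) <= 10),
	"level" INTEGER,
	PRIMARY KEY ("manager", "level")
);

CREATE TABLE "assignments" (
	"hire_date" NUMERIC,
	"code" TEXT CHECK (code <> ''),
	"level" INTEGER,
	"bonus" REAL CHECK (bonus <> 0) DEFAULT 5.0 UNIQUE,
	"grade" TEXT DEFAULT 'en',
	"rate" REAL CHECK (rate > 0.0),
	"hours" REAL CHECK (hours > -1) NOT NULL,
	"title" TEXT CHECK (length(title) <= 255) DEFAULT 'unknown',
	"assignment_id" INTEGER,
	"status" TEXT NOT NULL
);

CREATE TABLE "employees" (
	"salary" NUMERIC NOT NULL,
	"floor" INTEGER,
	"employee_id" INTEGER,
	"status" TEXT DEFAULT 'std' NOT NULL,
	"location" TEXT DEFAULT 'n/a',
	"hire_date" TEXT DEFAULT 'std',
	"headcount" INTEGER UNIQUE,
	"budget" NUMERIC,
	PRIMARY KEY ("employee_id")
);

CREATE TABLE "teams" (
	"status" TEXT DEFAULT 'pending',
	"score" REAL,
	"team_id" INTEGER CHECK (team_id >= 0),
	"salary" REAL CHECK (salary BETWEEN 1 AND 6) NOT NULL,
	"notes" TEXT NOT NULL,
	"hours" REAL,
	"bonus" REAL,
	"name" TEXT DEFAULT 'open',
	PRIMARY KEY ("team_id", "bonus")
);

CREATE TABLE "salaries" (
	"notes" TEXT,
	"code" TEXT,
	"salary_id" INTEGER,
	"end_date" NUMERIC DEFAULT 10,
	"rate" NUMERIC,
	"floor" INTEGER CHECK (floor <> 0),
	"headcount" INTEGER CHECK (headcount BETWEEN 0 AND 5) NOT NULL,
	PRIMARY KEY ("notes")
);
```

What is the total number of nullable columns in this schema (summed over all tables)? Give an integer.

25

projects: 3 nullable (hours, project_id, location — PK (manager, level) and explicit NOT NULL columns excluded).
assignments: 8 nullable (hire_date, code, level, bonus, grade, rate, title, assignment_id — PK none and explicit NOT NULL columns excluded).
employees: 5 nullable (floor, location, hire_date, headcount, budget — PK (employee_id) and explicit NOT NULL columns excluded).
teams: 4 nullable (status, score, hours, name — PK (team_id, bonus) and explicit NOT NULL columns excluded).
salaries: 5 nullable (code, salary_id, end_date, rate, floor — PK (notes) and explicit NOT NULL columns excluded).
Total: 3 + 8 + 5 + 4 + 5 = 25.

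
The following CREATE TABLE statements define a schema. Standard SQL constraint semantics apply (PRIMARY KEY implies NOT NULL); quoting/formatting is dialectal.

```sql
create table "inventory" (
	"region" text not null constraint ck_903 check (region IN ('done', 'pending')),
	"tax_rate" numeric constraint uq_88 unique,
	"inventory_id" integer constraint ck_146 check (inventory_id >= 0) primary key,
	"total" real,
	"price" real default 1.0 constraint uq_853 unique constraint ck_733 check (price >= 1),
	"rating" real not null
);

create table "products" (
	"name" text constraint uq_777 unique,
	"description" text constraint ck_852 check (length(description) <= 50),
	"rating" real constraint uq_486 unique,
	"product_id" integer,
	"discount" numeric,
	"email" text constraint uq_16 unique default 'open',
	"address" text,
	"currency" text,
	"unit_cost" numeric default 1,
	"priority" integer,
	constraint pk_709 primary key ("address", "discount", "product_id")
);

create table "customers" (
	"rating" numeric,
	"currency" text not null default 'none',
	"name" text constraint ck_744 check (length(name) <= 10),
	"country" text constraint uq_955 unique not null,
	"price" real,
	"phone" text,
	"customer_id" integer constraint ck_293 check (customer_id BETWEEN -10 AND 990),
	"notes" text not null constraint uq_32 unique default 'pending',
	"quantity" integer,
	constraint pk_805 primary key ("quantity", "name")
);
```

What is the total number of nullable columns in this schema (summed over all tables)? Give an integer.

inventory: 3 nullable (tax_rate, total, price — PK (inventory_id) and explicit NOT NULL columns excluded).
products: 7 nullable (name, description, rating, email, currency, unit_cost, priority — PK (address, discount, product_id) and explicit NOT NULL columns excluded).
customers: 4 nullable (rating, price, phone, customer_id — PK (quantity, name) and explicit NOT NULL columns excluded).
Total: 3 + 7 + 4 = 14.

14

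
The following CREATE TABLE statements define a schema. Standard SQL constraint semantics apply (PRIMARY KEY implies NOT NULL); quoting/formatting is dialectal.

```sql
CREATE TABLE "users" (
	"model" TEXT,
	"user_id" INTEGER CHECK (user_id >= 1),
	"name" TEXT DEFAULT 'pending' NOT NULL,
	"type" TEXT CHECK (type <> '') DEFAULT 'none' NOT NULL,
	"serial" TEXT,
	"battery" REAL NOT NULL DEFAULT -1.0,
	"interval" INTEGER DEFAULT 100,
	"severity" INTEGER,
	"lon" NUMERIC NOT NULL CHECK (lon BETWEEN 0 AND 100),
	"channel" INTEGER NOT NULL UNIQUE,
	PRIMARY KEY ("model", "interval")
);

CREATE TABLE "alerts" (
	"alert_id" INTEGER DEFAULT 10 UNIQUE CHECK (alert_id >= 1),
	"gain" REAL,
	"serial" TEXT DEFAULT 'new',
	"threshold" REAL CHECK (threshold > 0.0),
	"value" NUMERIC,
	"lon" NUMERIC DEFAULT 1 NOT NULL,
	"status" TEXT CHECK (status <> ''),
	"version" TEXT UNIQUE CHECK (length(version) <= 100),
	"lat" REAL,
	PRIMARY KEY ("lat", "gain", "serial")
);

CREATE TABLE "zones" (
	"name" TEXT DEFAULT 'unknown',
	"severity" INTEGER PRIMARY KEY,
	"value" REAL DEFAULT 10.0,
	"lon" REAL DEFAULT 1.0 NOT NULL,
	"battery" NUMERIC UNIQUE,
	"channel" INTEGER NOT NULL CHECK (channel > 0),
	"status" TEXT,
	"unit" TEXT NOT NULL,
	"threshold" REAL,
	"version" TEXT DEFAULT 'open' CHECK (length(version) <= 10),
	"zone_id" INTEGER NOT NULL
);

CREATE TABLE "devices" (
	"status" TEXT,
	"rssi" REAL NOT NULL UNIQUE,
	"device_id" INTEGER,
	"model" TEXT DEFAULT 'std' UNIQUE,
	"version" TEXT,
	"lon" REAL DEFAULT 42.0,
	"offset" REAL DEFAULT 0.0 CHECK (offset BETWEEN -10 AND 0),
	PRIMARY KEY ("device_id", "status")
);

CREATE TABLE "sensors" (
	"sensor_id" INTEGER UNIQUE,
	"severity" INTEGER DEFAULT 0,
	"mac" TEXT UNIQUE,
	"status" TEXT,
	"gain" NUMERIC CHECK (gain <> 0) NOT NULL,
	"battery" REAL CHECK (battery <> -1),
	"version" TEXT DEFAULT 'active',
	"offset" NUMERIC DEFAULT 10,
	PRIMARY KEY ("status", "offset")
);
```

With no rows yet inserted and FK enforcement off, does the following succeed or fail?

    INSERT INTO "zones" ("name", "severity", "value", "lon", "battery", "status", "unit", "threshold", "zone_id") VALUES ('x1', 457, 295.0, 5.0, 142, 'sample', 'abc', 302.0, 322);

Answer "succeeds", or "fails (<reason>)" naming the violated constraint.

fails (NOT NULL on channel)

channel is omitted from the column list and has no DEFAULT, so it would receive NULL.
But channel is declared NOT NULL.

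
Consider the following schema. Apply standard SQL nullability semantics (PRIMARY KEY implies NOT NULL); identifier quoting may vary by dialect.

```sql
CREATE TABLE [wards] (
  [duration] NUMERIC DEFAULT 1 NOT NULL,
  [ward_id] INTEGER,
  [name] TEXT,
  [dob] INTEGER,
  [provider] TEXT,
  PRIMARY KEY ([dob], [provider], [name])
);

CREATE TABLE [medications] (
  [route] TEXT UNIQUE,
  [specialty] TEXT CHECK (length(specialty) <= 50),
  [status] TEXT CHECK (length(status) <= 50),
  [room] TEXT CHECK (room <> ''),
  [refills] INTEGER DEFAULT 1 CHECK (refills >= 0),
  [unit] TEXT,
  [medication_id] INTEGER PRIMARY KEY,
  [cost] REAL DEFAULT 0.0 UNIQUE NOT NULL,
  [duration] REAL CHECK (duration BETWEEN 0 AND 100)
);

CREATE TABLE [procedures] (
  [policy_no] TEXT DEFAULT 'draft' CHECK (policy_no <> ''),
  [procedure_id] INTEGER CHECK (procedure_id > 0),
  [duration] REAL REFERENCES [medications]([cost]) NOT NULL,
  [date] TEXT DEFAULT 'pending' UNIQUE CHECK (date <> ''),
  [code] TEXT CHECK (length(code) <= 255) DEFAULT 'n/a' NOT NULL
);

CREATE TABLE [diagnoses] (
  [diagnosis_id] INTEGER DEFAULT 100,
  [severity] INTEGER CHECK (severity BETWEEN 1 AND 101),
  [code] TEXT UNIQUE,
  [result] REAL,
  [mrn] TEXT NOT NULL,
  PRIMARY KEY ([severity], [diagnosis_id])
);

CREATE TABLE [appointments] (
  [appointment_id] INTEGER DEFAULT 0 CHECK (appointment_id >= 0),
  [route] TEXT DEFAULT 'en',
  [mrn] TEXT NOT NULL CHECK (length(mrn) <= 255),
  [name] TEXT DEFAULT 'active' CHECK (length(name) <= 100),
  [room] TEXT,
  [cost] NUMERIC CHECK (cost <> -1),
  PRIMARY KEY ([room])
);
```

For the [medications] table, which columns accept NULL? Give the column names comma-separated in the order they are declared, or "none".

route, specialty, status, room, refills, unit, duration

- route: UNIQUE does not imply NOT NULL → nullable.
- specialty: CHECK does not forbid NULL (a CHECK constraint passes when its expression is NULL) → nullable.
- status: CHECK does not forbid NULL (a CHECK constraint passes when its expression is NULL) → nullable.
- room: CHECK does not forbid NULL (a CHECK constraint passes when its expression is NULL) → nullable.
- refills: CHECK does not forbid NULL (a CHECK constraint passes when its expression is NULL) → nullable.
- unit: no NOT NULL constraint applies → nullable.
- medication_id: part of the PRIMARY KEY, which implies NOT NULL → not nullable.
- cost: declared NOT NULL → not nullable.
- duration: CHECK does not forbid NULL (a CHECK constraint passes when its expression is NULL) → nullable.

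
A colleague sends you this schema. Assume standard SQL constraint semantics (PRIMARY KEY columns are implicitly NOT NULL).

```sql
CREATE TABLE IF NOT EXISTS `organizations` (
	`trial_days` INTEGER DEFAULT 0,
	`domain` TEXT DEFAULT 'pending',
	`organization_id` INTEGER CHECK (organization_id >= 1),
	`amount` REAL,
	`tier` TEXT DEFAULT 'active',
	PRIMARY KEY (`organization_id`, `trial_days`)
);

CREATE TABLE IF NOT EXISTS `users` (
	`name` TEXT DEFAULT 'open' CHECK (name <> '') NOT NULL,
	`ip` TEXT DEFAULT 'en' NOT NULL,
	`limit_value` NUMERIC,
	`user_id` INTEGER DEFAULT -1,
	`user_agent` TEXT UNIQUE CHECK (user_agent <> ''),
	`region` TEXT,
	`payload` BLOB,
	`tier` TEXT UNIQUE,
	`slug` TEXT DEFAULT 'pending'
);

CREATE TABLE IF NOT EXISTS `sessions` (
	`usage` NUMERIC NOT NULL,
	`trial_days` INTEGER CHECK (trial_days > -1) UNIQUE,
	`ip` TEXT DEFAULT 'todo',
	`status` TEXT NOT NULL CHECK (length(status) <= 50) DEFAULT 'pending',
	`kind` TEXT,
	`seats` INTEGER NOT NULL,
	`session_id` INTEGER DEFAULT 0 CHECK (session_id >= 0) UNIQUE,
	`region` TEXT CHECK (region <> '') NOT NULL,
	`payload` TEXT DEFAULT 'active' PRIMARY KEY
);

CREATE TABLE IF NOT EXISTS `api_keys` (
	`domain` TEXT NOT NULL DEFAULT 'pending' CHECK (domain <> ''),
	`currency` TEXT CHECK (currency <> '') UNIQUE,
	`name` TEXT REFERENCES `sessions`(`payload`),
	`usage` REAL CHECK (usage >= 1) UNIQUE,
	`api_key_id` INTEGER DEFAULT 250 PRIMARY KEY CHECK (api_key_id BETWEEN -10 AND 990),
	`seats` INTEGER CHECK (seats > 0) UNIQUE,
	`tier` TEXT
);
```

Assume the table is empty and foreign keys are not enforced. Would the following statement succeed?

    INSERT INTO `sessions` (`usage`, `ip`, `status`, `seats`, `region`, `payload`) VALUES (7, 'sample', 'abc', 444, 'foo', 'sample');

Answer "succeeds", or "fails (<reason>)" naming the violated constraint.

succeeds

NOT NULL columns: payload is supplied; region is supplied; seats is supplied; status is supplied; usage is supplied.
CHECK constraints: 'abc' satisfies (length(status) <= 50); 'foo' satisfies (region <> '').
No constraint is violated.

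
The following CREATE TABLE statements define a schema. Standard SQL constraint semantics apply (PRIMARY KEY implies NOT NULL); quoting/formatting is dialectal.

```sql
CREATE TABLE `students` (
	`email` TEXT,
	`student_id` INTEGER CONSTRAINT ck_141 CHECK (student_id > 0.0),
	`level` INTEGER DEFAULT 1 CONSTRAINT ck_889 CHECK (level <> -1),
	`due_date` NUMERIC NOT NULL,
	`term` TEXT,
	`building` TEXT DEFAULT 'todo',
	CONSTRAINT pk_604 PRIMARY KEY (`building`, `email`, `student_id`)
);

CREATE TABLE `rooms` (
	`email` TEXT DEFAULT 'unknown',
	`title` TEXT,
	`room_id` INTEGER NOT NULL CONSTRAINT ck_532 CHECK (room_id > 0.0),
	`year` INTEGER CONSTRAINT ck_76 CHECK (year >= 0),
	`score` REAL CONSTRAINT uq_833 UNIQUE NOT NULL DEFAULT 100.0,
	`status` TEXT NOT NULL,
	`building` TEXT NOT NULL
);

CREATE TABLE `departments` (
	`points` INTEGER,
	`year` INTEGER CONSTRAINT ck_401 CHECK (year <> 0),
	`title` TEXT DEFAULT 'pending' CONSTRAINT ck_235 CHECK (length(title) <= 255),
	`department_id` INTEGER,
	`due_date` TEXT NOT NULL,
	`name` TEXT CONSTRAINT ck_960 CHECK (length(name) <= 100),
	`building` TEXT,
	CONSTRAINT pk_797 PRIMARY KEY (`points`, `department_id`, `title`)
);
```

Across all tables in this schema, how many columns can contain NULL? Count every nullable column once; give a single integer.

students: 2 nullable (level, term — PK (building, email, student_id) and explicit NOT NULL columns excluded).
rooms: 3 nullable (email, title, year — PK none and explicit NOT NULL columns excluded).
departments: 3 nullable (year, name, building — PK (points, department_id, title) and explicit NOT NULL columns excluded).
Total: 2 + 3 + 3 = 8.

8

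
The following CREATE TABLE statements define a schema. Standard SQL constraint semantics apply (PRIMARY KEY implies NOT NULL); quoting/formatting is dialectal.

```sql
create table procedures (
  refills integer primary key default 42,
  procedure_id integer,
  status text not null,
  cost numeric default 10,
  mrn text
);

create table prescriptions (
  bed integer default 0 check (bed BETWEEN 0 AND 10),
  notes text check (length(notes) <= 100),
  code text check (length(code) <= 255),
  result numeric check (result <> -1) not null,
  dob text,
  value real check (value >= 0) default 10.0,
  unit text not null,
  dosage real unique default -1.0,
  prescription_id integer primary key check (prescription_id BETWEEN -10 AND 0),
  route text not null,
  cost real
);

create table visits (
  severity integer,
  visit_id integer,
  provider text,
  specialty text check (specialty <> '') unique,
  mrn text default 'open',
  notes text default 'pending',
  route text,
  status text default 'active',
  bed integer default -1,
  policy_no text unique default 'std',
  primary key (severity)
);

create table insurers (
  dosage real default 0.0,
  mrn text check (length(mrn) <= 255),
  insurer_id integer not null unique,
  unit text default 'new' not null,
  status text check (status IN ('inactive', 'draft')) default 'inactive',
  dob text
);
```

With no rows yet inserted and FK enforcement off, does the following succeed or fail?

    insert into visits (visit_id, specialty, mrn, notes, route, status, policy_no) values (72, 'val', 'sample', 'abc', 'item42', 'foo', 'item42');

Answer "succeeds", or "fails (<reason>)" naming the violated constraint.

fails (NOT NULL on severity)

severity is omitted from the column list and has no DEFAULT, so it would receive NULL.
But severity is part of the PRIMARY KEY (implied NOT NULL).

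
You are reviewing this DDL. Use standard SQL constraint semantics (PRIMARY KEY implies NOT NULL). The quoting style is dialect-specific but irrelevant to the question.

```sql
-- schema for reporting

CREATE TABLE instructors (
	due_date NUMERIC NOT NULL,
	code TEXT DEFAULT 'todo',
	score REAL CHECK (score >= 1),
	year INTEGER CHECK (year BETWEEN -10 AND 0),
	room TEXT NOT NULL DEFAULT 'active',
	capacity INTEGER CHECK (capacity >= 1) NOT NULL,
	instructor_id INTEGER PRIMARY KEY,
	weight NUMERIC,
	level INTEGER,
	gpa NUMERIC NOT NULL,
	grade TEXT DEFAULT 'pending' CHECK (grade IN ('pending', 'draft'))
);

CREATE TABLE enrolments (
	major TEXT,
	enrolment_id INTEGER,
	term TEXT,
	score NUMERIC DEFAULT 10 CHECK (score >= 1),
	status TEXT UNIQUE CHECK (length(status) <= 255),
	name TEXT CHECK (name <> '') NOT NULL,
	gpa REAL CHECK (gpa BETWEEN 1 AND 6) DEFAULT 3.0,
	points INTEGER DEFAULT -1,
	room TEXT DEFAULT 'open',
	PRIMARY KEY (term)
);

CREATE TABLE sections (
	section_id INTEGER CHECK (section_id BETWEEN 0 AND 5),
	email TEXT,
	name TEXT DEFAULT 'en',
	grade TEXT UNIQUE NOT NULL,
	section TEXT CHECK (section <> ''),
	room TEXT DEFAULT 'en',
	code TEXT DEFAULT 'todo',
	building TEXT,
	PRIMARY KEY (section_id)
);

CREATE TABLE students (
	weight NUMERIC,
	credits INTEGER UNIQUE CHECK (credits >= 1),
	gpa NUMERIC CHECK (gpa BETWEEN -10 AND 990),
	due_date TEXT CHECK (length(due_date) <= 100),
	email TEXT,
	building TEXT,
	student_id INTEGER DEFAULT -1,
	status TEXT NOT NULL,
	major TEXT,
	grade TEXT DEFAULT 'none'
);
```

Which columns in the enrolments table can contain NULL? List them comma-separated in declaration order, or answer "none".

- major: no NOT NULL constraint applies → nullable.
- enrolment_id: no NOT NULL constraint applies → nullable.
- term: part of the PRIMARY KEY, which implies NOT NULL → not nullable.
- score: CHECK does not forbid NULL (a CHECK constraint passes when its expression is NULL) → nullable.
- status: CHECK does not forbid NULL (a CHECK constraint passes when its expression is NULL) → nullable.
- name: declared NOT NULL → not nullable.
- gpa: CHECK does not forbid NULL (a CHECK constraint passes when its expression is NULL) → nullable.
- points: DEFAULT only fills an omitted column; an explicit NULL is still allowed → nullable.
- room: DEFAULT only fills an omitted column; an explicit NULL is still allowed → nullable.

major, enrolment_id, score, status, gpa, points, room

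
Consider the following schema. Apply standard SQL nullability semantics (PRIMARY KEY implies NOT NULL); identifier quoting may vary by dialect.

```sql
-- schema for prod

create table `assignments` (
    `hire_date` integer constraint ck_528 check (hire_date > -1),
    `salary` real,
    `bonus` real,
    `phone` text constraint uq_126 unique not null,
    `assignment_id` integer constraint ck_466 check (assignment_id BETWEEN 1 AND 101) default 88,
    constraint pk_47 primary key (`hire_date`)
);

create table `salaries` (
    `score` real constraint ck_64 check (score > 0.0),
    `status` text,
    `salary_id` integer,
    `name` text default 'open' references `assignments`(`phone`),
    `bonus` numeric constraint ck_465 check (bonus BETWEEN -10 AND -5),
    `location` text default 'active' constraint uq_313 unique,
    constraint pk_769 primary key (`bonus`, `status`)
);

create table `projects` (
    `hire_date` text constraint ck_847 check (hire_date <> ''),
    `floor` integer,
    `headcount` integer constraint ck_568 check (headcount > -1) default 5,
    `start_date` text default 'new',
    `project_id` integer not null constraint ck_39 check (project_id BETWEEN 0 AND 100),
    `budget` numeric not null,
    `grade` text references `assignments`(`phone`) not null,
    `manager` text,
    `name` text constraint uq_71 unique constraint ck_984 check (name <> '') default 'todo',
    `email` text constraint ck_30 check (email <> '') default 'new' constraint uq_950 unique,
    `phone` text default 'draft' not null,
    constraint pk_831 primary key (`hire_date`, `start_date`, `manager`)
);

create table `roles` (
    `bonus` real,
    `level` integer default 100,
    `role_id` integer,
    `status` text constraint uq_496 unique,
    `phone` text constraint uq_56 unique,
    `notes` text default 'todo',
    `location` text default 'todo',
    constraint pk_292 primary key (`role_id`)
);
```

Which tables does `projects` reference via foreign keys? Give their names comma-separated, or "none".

- grade REFERENCES assignments(phone).

assignments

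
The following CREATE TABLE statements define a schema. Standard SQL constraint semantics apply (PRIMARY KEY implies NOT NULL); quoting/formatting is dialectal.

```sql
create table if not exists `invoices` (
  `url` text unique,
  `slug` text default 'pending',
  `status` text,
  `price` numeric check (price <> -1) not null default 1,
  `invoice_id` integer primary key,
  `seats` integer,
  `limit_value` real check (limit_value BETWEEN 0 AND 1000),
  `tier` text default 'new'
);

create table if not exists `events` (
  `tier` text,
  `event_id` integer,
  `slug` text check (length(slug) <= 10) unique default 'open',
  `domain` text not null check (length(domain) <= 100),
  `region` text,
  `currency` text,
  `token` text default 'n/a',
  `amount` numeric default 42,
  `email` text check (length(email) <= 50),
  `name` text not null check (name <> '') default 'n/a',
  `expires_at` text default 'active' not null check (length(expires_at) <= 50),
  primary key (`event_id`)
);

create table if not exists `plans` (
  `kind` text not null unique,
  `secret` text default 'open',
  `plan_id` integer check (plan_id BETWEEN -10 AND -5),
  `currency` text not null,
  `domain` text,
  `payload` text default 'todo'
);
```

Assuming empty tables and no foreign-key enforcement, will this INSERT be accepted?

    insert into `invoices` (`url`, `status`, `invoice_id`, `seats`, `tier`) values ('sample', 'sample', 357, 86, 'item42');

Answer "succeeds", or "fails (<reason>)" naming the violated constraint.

NOT NULL columns: invoice_id is supplied; price defaults to 1.
No constraint is violated.

succeeds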